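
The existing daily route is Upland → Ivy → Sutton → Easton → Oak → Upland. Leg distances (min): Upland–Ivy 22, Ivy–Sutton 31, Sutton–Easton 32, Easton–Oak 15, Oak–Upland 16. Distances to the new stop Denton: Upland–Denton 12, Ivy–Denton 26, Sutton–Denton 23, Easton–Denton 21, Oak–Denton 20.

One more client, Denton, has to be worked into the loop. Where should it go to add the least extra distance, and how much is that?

+12 min — insert Denton between Sutton and Easton.

Insertion cost between consecutive stops i–j is d(i,Denton) + d(Denton,j) − d(i,j):
  between Upland and Ivy: 12 + 26 − 22 = 16
  between Ivy and Sutton: 26 + 23 − 31 = 18
  between Sutton and Easton: 23 + 21 − 32 = 12
  between Easton and Oak: 21 + 20 − 15 = 26
  between Oak and Upland: 20 + 12 − 16 = 16
Cheapest insertion is between Sutton and Easton, adding 12.
New total = 116 + 12 = 128.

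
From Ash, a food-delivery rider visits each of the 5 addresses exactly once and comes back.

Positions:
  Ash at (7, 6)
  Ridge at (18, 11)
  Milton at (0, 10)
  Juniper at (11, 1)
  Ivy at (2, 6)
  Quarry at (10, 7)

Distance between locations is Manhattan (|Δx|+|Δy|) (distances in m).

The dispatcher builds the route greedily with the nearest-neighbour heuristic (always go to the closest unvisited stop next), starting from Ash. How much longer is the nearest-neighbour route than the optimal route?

Ash: Quarry=4, Ivy=5, Juniper=9, Milton=11, Ridge=16 ⇒ Quarry
Quarry: Juniper=7, Ivy=9, Ridge=12, Milton=13 ⇒ Juniper
Juniper: Ivy=14, Ridge=17, Milton=20 ⇒ Ivy
Ivy: Milton=6, Ridge=21 ⇒ Milton
Milton: Ridge=19 ⇒ Ridge
NN route Ash → Quarry → Juniper → Ivy → Milton → Ridge → Ash costs 66.
Optimal: Ash → Juniper → Quarry → Ridge → Milton → Ivy → Ash costs 58 (by enumerating all 60 distinct tours).
Excess = 66 − 58 = 8.

8 m longer than the optimal tour.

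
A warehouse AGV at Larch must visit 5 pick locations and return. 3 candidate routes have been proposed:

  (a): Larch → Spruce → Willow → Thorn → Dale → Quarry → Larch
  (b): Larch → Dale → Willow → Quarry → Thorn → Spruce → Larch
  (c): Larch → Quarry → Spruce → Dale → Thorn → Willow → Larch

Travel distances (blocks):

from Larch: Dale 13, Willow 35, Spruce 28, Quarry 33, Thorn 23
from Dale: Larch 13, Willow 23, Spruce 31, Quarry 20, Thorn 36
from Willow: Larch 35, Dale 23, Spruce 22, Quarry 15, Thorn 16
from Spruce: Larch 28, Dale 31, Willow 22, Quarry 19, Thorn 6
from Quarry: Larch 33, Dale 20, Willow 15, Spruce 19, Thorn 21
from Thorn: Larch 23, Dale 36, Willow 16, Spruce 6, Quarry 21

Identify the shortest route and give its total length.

(a): 28 + 22 + 16 + 36 + 20 + 33 = 155
(b): 13 + 23 + 15 + 21 + 6 + 28 = 106
(c): 33 + 19 + 31 + 36 + 16 + 35 = 170

Shortest is (b), total 106 blocks.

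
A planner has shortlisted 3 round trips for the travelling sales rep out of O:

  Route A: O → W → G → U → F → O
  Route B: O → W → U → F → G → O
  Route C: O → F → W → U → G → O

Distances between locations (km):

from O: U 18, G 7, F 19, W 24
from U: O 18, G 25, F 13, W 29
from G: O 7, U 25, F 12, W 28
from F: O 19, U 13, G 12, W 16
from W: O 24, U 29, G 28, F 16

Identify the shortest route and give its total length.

Route A: 24 + 28 + 25 + 13 + 19 = 109
Route B: 24 + 29 + 13 + 12 + 7 = 85
Route C: 19 + 16 + 29 + 25 + 7 = 96

Shortest is Route B, total 85 km.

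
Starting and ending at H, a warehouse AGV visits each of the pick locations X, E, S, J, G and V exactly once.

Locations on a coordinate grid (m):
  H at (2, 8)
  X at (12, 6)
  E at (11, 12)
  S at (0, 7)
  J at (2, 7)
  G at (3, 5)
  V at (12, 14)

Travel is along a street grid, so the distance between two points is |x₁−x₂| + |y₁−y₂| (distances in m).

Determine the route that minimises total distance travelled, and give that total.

42 m — the shortest possible round trip.

H - X - E - S - J - G - V - H: 12+7+16+2+3+18+16 = 74
H - X - E - S - J - V - G - H: 12+7+16+2+17+18+4 = 76
H - X - E - S - G - J - V - H: 12+7+16+5+3+17+16 = 76
H - X - E - S - G - V - J - H: 12+7+16+5+18+17+1 = 76
H - X - E - S - V - J - G - H: 12+7+16+19+17+3+4 = 78
H - X - E - S - V - G - J - H: 12+7+16+19+18+3+1 = 76
H - X - E - J - S - G - V - H: 12+7+14+2+5+18+16 = 74
H - X - E - J - S - V - G - H: 12+7+14+2+19+18+4 = 76
… (352 more)
H - E - V - X - G - S - J - H: 13+3+8+10+5+2+1 = 42  ← best
The minimum is 42.
One optimal route: H → E → V → X → G → S → J → H (or its reverse).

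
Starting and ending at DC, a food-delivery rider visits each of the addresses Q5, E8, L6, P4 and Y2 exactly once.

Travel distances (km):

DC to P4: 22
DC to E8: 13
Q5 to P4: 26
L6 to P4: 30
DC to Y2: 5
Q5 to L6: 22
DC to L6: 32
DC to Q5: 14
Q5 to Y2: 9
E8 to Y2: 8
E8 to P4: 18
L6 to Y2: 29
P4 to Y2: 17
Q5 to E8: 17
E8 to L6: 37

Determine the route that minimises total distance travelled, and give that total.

97 km — the shortest possible round trip.

There are 60 distinct closed tours to check (reversals are equivalent).
DC-Q5-E8-L6-P4-Y2-DC: 14+17+37+30+17+5 = 120
DC-Q5-E8-L6-Y2-P4-DC: 14+17+37+29+17+22 = 136
DC-Q5-E8-P4-L6-Y2-DC: 14+17+18+30+29+5 = 113
DC-Q5-E8-P4-Y2-L6-DC: 14+17+18+17+29+32 = 127
DC-Q5-E8-Y2-L6-P4-DC: 14+17+8+29+30+22 = 120
DC-Q5-E8-Y2-P4-L6-DC: 14+17+8+17+30+32 = 118
DC-Q5-L6-E8-P4-Y2-DC: 14+22+37+18+17+5 = 113
DC-Q5-L6-E8-Y2-P4-DC: 14+22+37+8+17+22 = 120
DC-Q5-L6-P4-E8-Y2-DC: 14+22+30+18+8+5 = 97
DC-Q5-L6-P4-Y2-E8-DC: 14+22+30+17+8+13 = 104
DC-Q5-L6-Y2-E8-P4-DC: 14+22+29+8+18+22 = 113
DC-Q5-L6-Y2-P4-E8-DC: 14+22+29+17+18+13 = 113
DC-Q5-P4-E8-L6-Y2-DC: 14+26+18+37+29+5 = 129
DC-Q5-P4-E8-Y2-L6-DC: 14+26+18+8+29+32 = 127
… (46 more)
The minimum is 97.
One optimal route: DC → Q5 → L6 → P4 → E8 → Y2 → DC (or its reverse).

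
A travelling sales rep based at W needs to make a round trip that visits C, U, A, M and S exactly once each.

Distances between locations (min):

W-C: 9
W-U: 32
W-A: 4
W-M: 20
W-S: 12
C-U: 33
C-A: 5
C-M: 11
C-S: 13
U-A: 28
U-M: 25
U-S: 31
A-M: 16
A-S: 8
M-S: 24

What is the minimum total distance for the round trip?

There are 60 distinct closed tours to check (reversals are equivalent).
W - C - U - A - M - S - W: 9+33+28+16+24+12 = 122
W - C - U - A - S - M - W: 9+33+28+8+24+20 = 122
W - C - U - M - A - S - W: 9+33+25+16+8+12 = 103
W - C - U - M - S - A - W: 9+33+25+24+8+4 = 103
W - C - U - S - A - M - W: 9+33+31+8+16+20 = 117
W - C - U - S - M - A - W: 9+33+31+24+16+4 = 117
W - C - A - U - M - S - W: 9+5+28+25+24+12 = 103
W - C - A - U - S - M - W: 9+5+28+31+24+20 = 117
W - C - A - M - U - S - W: 9+5+16+25+31+12 = 98
W - C - A - M - S - U - W: 9+5+16+24+31+32 = 117
W - C - A - S - U - M - W: 9+5+8+31+25+20 = 98
W - C - A - S - M - U - W: 9+5+8+24+25+32 = 103
W - C - M - U - A - S - W: 9+11+25+28+8+12 = 93
W - C - M - U - S - A - W: 9+11+25+31+8+4 = 88
… (46 more)
The minimum is 88.
One optimal route: W → C → M → U → S → A → W (or its reverse).

Shortest round trip = 88 min.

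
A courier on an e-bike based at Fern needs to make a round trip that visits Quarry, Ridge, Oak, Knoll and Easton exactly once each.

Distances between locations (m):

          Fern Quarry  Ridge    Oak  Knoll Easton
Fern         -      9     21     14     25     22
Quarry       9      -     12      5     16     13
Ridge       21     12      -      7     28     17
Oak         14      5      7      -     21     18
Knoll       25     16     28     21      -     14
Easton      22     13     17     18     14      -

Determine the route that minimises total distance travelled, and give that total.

There are 60 distinct closed tours to check (reversals are equivalent).
Fern→Quarry→Ridge→Oak→Knoll→Easton→Fern: 9+12+7+21+14+22 = 85
Fern→Quarry→Ridge→Oak→Easton→Knoll→Fern: 9+12+7+18+14+25 = 85
Fern→Quarry→Ridge→Knoll→Oak→Easton→Fern: 9+12+28+21+18+22 = 110
Fern→Quarry→Ridge→Knoll→Easton→Oak→Fern: 9+12+28+14+18+14 = 95
Fern→Quarry→Ridge→Easton→Oak→Knoll→Fern: 9+12+17+18+21+25 = 102
Fern→Quarry→Ridge→Easton→Knoll→Oak→Fern: 9+12+17+14+21+14 = 87
Fern→Quarry→Oak→Ridge→Knoll→Easton→Fern: 9+5+7+28+14+22 = 85
Fern→Quarry→Oak→Ridge→Easton→Knoll→Fern: 9+5+7+17+14+25 = 77
Fern→Quarry→Oak→Knoll→Ridge→Easton→Fern: 9+5+21+28+17+22 = 102
Fern→Quarry→Oak→Knoll→Easton→Ridge→Fern: 9+5+21+14+17+21 = 87
Fern→Quarry→Oak→Easton→Ridge→Knoll→Fern: 9+5+18+17+28+25 = 102
Fern→Quarry→Oak→Easton→Knoll→Ridge→Fern: 9+5+18+14+28+21 = 95
Fern→Quarry→Knoll→Ridge→Oak→Easton→Fern: 9+16+28+7+18+22 = 100
Fern→Quarry→Knoll→Ridge→Easton→Oak→Fern: 9+16+28+17+18+14 = 102
… (46 more)
The minimum is 77.
One optimal route: Fern → Quarry → Oak → Ridge → Easton → Knoll → Fern (or its reverse).

77 m — the shortest possible round trip.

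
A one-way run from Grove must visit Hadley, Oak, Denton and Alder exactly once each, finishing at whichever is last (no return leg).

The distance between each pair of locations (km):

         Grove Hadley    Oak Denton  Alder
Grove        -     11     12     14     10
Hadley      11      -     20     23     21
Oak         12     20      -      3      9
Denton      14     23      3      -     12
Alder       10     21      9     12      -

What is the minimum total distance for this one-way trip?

There are 4! = 24 possible orderings.
Grove→Hadley→Oak→Denton→Alder: 11+20+3+12 = 46
Grove→Hadley→Oak→Alder→Denton: 11+20+9+12 = 52
Grove→Hadley→Denton→Oak→Alder: 11+23+3+9 = 46
Grove→Hadley→Denton→Alder→Oak: 11+23+12+9 = 55
Grove→Hadley→Alder→Oak→Denton: 11+21+9+3 = 44
Grove→Hadley→Alder→Denton→Oak: 11+21+12+3 = 47
Grove→Oak→Hadley→Denton→Alder: 12+20+23+12 = 67
Grove→Oak→Hadley→Alder→Denton: 12+20+21+12 = 65
Grove→Oak→Denton→Hadley→Alder: 12+3+23+21 = 59
Grove→Oak→Denton→Alder→Hadley: 12+3+12+21 = 48
Grove→Oak→Alder→Hadley→Denton: 12+9+21+23 = 65
Grove→Oak→Alder→Denton→Hadley: 12+9+12+23 = 56
Grove→Denton→Hadley→Oak→Alder: 14+23+20+9 = 66
Grove→Denton→Hadley→Alder→Oak: 14+23+21+9 = 67
… (10 more)
The minimum is 44.
One shortest path: Grove → Hadley → Alder → Oak → Denton.

Shortest open route: 44 km.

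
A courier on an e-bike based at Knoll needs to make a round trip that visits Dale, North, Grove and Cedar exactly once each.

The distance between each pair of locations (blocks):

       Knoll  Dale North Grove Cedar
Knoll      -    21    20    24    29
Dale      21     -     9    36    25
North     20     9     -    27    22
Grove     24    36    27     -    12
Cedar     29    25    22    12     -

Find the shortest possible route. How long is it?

Shortest round trip = 88 blocks.

There are 12 distinct closed tours to check (reversals are equivalent).
Knoll - Dale - North - Grove - Cedar - Knoll: 21+9+27+12+29 = 98
Knoll - Dale - North - Cedar - Grove - Knoll: 21+9+22+12+24 = 88
Knoll - Dale - Grove - North - Cedar - Knoll: 21+36+27+22+29 = 135
Knoll - Dale - Grove - Cedar - North - Knoll: 21+36+12+22+20 = 111
Knoll - Dale - Cedar - North - Grove - Knoll: 21+25+22+27+24 = 119
Knoll - Dale - Cedar - Grove - North - Knoll: 21+25+12+27+20 = 105
Knoll - North - Dale - Grove - Cedar - Knoll: 20+9+36+12+29 = 106
Knoll - North - Dale - Cedar - Grove - Knoll: 20+9+25+12+24 = 90
Knoll - North - Grove - Dale - Cedar - Knoll: 20+27+36+25+29 = 137
Knoll - North - Cedar - Dale - Grove - Knoll: 20+22+25+36+24 = 127
Knoll - Grove - Dale - North - Cedar - Knoll: 24+36+9+22+29 = 120
Knoll - Grove - North - Dale - Cedar - Knoll: 24+27+9+25+29 = 114
The minimum is 88.
One optimal route: Knoll → Dale → North → Cedar → Grove → Knoll (or its reverse).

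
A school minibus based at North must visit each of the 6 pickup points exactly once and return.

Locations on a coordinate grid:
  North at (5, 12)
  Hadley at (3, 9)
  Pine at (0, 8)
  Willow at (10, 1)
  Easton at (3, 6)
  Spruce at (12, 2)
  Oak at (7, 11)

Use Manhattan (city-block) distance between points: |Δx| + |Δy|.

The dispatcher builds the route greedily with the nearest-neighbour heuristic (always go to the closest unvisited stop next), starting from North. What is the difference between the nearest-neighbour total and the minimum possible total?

North: Oak=3, Hadley=5, Easton=8, Pine=9, Willow=16, Spruce=17 ⇒ Oak
Oak: Hadley=6, Easton=9, Pine=10, Willow=13, Spruce=14 ⇒ Hadley
Hadley: Easton=3, Pine=4, Willow=15, Spruce=16 ⇒ Easton
Easton: Pine=5, Willow=12, Spruce=13 ⇒ Pine
Pine: Willow=17, Spruce=18 ⇒ Willow
Willow: Spruce=3 ⇒ Spruce
NN route North → Oak → Hadley → Easton → Pine → Willow → Spruce → North costs 54.
Optimal: North → Hadley → Pine → Easton → Willow → Spruce → Oak → North costs 46 (by enumerating all 360 distinct tours).
Excess = 54 − 46 = 8.

The nearest-neighbour route is 8 longer than optimal.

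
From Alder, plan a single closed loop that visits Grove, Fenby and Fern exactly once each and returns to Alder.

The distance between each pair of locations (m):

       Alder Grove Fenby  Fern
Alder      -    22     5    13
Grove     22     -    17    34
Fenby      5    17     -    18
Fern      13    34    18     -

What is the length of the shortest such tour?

Alder→Grove→Fenby→Fern→Alder: 22+17+18+13 = 70
Alder→Grove→Fern→Fenby→Alder: 22+34+18+5 = 79
Alder→Fenby→Grove→Fern→Alder: 5+17+34+13 = 69
The minimum is 69.
One optimal route: Alder → Fenby → Grove → Fern → Alder (or its reverse).

Shortest round trip = 69 m.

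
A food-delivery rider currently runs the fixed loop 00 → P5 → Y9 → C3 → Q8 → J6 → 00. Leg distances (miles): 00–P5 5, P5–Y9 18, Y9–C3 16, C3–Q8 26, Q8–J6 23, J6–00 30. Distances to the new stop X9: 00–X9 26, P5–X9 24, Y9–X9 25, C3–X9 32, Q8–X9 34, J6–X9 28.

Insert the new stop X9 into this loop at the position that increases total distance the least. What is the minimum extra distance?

+24 miles — insert X9 between J6 and 00.

Insertion cost between consecutive stops i–j is d(i,X9) + d(X9,j) − d(i,j):
  between 00 and P5: 26 + 24 − 5 = 45
  between P5 and Y9: 24 + 25 − 18 = 31
  between Y9 and C3: 25 + 32 − 16 = 41
  between C3 and Q8: 32 + 34 − 26 = 40
  between Q8 and J6: 34 + 28 − 23 = 39
  between J6 and 00: 28 + 26 − 30 = 24
Cheapest insertion is between J6 and 00, adding 24.
New total = 118 + 24 = 142.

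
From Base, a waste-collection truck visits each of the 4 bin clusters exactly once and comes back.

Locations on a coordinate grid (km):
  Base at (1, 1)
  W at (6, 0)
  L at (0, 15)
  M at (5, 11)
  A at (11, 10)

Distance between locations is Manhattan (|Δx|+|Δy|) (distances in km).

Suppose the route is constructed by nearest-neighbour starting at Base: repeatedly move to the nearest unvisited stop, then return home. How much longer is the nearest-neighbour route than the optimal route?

Excess over optimum: 4 km.

From Base: W=6, M=14, L=15, A=19 → choose W (6).
From W: M=12, A=15, L=21 → choose M (12).
From M: A=7, L=9 → choose A (7).
From A: L=16 → choose L (16).
NN route Base → W → M → A → L → Base costs 56.
Optimal: Base → W → A → M → L → Base costs 52 (by enumerating all 12 distinct tours).
Excess = 56 − 52 = 4.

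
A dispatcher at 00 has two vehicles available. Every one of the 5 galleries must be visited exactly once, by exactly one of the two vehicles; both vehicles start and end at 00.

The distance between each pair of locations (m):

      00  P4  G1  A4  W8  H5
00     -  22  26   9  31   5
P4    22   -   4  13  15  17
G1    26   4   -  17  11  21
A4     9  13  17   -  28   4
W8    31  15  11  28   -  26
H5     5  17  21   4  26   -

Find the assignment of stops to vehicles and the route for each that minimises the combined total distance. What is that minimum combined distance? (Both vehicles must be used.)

Check every non-empty split of the stops between the two vehicles; for each half take its own optimal tour:
  {P4} + {G1, A4, W8, H5}: 44 + 68 = 112
  {G1} + {P4, A4, W8, H5}: 52 + 68 = 120
  {P4, G1} + {A4, W8, H5}: 52 + 68 = 120
  {A4} + {P4, G1, W8, H5}: 18 + 68 = 86
  {P4, A4} + {G1, W8, H5}: 44 + 68 = 112
  {G1, A4} + {P4, W8, H5}: 52 + 68 = 120
  … (15 splits in total)
  {P4, G1, A4, W8} + {H5}: 68 + 10 = 78  ← best
Best: vehicle 1 00 → A4 → P4 → G1 → W8 → 00 = 68; vehicle 2 00 → H5 → 00 = 10; combined 78.

Minimum combined distance: 78 m.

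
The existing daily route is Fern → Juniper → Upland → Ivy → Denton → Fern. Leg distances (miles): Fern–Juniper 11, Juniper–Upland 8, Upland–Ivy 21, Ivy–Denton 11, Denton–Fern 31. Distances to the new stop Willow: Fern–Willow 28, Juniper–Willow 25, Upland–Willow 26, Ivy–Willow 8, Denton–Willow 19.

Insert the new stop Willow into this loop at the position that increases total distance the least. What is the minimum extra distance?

Adding 13 miles by placing Willow on the Upland–Ivy leg.

Insertion cost between consecutive stops i–j is d(i,Willow) + d(Willow,j) − d(i,j):
  between Fern and Juniper: 28 + 25 − 11 = 42
  between Juniper and Upland: 25 + 26 − 8 = 43
  between Upland and Ivy: 26 + 8 − 21 = 13
  between Ivy and Denton: 8 + 19 − 11 = 16
  between Denton and Fern: 19 + 28 − 31 = 16
Cheapest insertion is between Upland and Ivy, adding 13.
New total = 82 + 13 = 95.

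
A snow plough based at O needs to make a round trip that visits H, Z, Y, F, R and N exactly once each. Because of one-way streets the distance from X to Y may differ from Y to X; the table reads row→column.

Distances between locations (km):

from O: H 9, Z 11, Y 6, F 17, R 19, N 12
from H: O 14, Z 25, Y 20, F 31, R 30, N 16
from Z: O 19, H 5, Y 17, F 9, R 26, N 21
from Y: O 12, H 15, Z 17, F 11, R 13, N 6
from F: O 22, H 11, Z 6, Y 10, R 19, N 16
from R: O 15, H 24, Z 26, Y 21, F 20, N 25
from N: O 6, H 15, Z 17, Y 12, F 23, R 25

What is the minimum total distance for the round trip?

O → H → Z → Y → F → R → N → O: 9+25+17+11+19+25+6 = 112
O → H → Z → Y → F → N → R → O: 9+25+17+11+16+25+15 = 118
O → H → Z → Y → R → F → N → O: 9+25+17+13+20+16+6 = 106
O → H → Z → Y → R → N → F → O: 9+25+17+13+25+23+22 = 134
O → H → Z → Y → N → F → R → O: 9+25+17+6+23+19+15 = 114
O → H → Z → Y → N → R → F → O: 9+25+17+6+25+20+22 = 124
O → H → Z → F → Y → R → N → O: 9+25+9+10+13+25+6 = 97
O → H → Z → F → Y → N → R → O: 9+25+9+10+6+25+15 = 99
… (712 more)
O → Y → R → F → Z → H → N → O: 6+13+20+6+5+16+6 = 72  ← best
The minimum is 72.
One optimal route: O → Y → R → F → Z → H → N → O.

Shortest round trip = 72 km.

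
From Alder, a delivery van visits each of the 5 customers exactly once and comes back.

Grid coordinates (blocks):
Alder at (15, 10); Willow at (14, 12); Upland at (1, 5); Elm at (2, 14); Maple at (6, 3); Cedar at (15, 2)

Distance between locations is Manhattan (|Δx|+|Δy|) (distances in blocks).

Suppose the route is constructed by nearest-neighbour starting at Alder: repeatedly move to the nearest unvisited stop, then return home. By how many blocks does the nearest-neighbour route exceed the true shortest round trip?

From Alder: Willow=3, Cedar=8, Maple=16, Elm=17, Upland=19 → choose Willow (3).
From Willow: Cedar=11, Elm=14, Maple=17, Upland=20 → choose Cedar (11).
From Cedar: Maple=10, Upland=17, Elm=25 → choose Maple (10).
From Maple: Upland=7, Elm=15 → choose Upland (7).
From Upland: Elm=10 → choose Elm (10).
NN route Alder → Willow → Cedar → Maple → Upland → Elm → Alder costs 58.
Optimal: Alder → Willow → Elm → Upland → Maple → Cedar → Alder costs 52 (by enumerating all 60 distinct tours).
Excess = 58 − 52 = 6.

The nearest-neighbour route is 6 blocks longer than optimal.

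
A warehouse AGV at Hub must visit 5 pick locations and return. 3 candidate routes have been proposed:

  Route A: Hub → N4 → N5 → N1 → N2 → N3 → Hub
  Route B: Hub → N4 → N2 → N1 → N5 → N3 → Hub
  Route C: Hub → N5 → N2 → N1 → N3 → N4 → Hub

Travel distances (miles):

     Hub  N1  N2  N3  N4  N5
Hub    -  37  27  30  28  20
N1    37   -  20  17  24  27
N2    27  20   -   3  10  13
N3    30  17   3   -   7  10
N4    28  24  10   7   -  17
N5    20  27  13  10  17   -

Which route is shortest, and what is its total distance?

Shortest is Route C, total 105 miles.

Route A: 28 + 17 + 27 + 20 + 3 + 30 = 125
Route B: 28 + 10 + 20 + 27 + 10 + 30 = 125
Route C: 20 + 13 + 20 + 17 + 7 + 28 = 105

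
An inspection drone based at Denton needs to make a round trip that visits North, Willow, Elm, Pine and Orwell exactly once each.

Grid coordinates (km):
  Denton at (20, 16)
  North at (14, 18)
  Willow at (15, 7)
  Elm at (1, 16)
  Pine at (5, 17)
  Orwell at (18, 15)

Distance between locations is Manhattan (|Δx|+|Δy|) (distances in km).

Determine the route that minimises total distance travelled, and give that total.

Shortest round trip = 60 km.

There are 60 distinct closed tours to check (reversals are equivalent).
Denton → North → Willow → Elm → Pine → Orwell → Denton: 8+12+23+5+15+3 = 66
Denton → North → Willow → Elm → Orwell → Pine → Denton: 8+12+23+18+15+16 = 92
Denton → North → Willow → Pine → Elm → Orwell → Denton: 8+12+20+5+18+3 = 66
Denton → North → Willow → Pine → Orwell → Elm → Denton: 8+12+20+15+18+19 = 92
Denton → North → Willow → Orwell → Elm → Pine → Denton: 8+12+11+18+5+16 = 70
Denton → North → Willow → Orwell → Pine → Elm → Denton: 8+12+11+15+5+19 = 70
Denton → North → Elm → Willow → Pine → Orwell → Denton: 8+15+23+20+15+3 = 84
Denton → North → Elm → Willow → Orwell → Pine → Denton: 8+15+23+11+15+16 = 88
Denton → North → Elm → Pine → Willow → Orwell → Denton: 8+15+5+20+11+3 = 62
Denton → North → Elm → Pine → Orwell → Willow → Denton: 8+15+5+15+11+14 = 68
Denton → North → Elm → Orwell → Willow → Pine → Denton: 8+15+18+11+20+16 = 88
Denton → North → Elm → Orwell → Pine → Willow → Denton: 8+15+18+15+20+14 = 90
Denton → North → Pine → Willow → Elm → Orwell → Denton: 8+10+20+23+18+3 = 82
Denton → North → Pine → Willow → Orwell → Elm → Denton: 8+10+20+11+18+19 = 86
… (46 more)
Denton → North → Pine → Elm → Willow → Orwell → Denton: 8+10+5+23+11+3 = 60  ← best
The minimum is 60.
One optimal route: Denton → North → Pine → Elm → Willow → Orwell → Denton (or its reverse).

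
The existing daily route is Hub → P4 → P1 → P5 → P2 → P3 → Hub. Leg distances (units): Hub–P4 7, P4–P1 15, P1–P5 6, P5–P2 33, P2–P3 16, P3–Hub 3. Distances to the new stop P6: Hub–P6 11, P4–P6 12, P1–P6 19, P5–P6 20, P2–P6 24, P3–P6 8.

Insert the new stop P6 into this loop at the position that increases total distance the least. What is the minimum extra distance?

Insertion cost between consecutive stops i–j is d(i,P6) + d(P6,j) − d(i,j):
  between Hub and P4: 11 + 12 − 7 = 16
  between P4 and P1: 12 + 19 − 15 = 16
  between P1 and P5: 19 + 20 − 6 = 33
  between P5 and P2: 20 + 24 − 33 = 11
  between P2 and P3: 24 + 8 − 16 = 16
  between P3 and Hub: 8 + 11 − 3 = 16
Cheapest insertion is between P5 and P2, adding 11.
New total = 80 + 11 = 91.

Minimum extra distance: 11, inserting P6 between P5 and P2.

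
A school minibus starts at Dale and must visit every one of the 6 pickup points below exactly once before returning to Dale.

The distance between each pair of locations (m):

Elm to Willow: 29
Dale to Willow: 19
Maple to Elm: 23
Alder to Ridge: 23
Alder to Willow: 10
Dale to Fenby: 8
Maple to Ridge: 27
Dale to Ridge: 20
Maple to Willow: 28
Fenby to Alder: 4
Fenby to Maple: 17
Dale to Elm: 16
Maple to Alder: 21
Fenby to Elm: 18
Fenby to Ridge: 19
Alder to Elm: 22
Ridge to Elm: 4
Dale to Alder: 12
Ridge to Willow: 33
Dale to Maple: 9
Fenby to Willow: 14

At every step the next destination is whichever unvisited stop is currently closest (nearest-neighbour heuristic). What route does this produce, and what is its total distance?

Total distance 97 m via the nearest-neighbour route Dale → Fenby → Alder → Willow → Maple → Elm → Ridge → Dale.

Dale → [Fenby:8 / Maple:9 / Alder:12 / Elm:16 / Willow:19 / Ridge:20] → Fenby (8)
Fenby → [Alder:4 / Willow:14 / Maple:17 / Elm:18 / Ridge:19] → Alder (4)
Alder → [Willow:10 / Maple:21 / Elm:22 / Ridge:23] → Willow (10)
Willow → [Maple:28 / Elm:29 / Ridge:33] → Maple (28)
Maple → [Elm:23 / Ridge:27] → Elm (23)
Elm → [Ridge:4] → Ridge (4)
Return Ridge→Dale: 20.
Total = 8 + 4 + 10 + 28 + 23 + 4 + 20 = 97.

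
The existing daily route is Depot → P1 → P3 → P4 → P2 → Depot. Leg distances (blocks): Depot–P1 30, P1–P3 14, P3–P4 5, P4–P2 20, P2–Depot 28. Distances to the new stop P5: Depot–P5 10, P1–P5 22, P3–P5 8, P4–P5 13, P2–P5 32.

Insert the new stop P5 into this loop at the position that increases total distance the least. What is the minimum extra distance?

Insertion cost between consecutive stops i–j is d(i,P5) + d(P5,j) − d(i,j):
  between Depot and P1: 10 + 22 − 30 = 2
  between P1 and P3: 22 + 8 − 14 = 16
  between P3 and P4: 8 + 13 − 5 = 16
  between P4 and P2: 13 + 32 − 20 = 25
  between P2 and Depot: 32 + 10 − 28 = 14
Cheapest insertion is between Depot and P1, adding 2.
New total = 97 + 2 = 99.

Minimum extra distance: 2 blocks, inserting P5 between Depot and P1.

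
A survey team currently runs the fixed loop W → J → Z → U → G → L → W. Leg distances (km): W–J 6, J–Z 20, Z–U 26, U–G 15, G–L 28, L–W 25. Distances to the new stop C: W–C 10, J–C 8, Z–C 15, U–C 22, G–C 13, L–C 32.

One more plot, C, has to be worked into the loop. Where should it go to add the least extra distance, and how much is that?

Insertion cost between consecutive stops i–j is d(i,C) + d(C,j) − d(i,j):
  between W and J: 10 + 8 − 6 = 12
  between J and Z: 8 + 15 − 20 = 3
  between Z and U: 15 + 22 − 26 = 11
  between U and G: 22 + 13 − 15 = 20
  between G and L: 13 + 32 − 28 = 17
  between L and W: 32 + 10 − 25 = 17
Cheapest insertion is between J and Z, adding 3.
New total = 120 + 3 = 123.

Adding 3 km by placing C on the J–Z leg.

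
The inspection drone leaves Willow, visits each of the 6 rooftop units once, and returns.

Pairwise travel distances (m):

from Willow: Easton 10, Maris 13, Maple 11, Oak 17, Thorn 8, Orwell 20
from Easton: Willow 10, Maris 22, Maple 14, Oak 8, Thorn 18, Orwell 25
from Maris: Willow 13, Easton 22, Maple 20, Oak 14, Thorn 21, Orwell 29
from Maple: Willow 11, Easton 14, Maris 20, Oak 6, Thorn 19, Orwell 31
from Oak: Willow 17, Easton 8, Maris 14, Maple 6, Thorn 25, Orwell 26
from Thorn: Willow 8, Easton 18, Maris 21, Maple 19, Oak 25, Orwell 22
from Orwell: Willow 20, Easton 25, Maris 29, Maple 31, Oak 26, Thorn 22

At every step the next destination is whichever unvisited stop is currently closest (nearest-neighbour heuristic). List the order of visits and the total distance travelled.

109 m along Willow → Thorn → Easton → Oak → Maple → Maris → Orwell → Willow.

At Willow the remaining stops are Thorn 8, Easton 10, Maple 11, Maris 13, Oak 17, Orwell 20; go to Thorn.
At Thorn the remaining stops are Easton 18, Maple 19, Maris 21, Orwell 22, Oak 25; go to Easton.
At Easton the remaining stops are Oak 8, Maple 14, Maris 22, Orwell 25; go to Oak.
At Oak the remaining stops are Maple 6, Maris 14, Orwell 26; go to Maple.
At Maple the remaining stops are Maris 20, Orwell 31; go to Maris.
At Maris the remaining stops are Orwell 29; go to Orwell.
Return Orwell→Willow: 20.
Total = 8 + 18 + 8 + 6 + 20 + 29 + 20 = 109.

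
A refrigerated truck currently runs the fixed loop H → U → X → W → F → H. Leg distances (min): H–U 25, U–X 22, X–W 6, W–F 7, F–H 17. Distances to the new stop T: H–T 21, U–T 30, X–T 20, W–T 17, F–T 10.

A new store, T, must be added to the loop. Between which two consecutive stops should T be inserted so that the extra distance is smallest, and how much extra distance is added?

Adding 14 min by placing T on the F–H leg.

Insertion cost between consecutive stops i–j is d(i,T) + d(T,j) − d(i,j):
  between H and U: 21 + 30 − 25 = 26
  between U and X: 30 + 20 − 22 = 28
  between X and W: 20 + 17 − 6 = 31
  between W and F: 17 + 10 − 7 = 20
  between F and H: 10 + 21 − 17 = 14
Cheapest insertion is between F and H, adding 14.
New total = 77 + 14 = 91.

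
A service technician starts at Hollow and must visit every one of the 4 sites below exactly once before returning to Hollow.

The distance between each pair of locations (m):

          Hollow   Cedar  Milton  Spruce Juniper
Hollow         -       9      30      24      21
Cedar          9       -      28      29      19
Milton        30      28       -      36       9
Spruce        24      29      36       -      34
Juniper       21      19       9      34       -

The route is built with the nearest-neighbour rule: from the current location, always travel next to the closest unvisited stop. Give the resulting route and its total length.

Total distance 97 m via the nearest-neighbour route Hollow → Cedar → Juniper → Milton → Spruce → Hollow.

From Hollow: distances to unvisited — Cedar=9, Juniper=21, Spruce=24, Milton=30. Nearest is Cedar (9).
From Cedar: distances to unvisited — Juniper=19, Milton=28, Spruce=29. Nearest is Juniper (19).
From Juniper: distances to unvisited — Milton=9, Spruce=34. Nearest is Milton (9).
From Milton: distances to unvisited — Spruce=36. Nearest is Spruce (36).
Return Spruce→Hollow: 24.
Total = 9 + 19 + 9 + 36 + 24 = 97.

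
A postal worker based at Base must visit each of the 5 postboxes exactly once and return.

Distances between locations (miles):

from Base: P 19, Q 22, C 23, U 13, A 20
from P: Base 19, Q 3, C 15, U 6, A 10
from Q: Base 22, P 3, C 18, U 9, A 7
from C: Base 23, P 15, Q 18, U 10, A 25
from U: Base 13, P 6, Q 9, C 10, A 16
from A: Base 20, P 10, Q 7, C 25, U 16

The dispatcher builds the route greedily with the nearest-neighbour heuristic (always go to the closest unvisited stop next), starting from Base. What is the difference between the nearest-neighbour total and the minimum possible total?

From Base: U=13, P=19, A=20, Q=22, C=23 → choose U (13).
From U: P=6, Q=9, C=10, A=16 → choose P (6).
From P: Q=3, A=10, C=15 → choose Q (3).
From Q: A=7, C=18 → choose A (7).
From A: C=25 → choose C (25).
NN route Base → U → P → Q → A → C → Base costs 77.
Optimal: Base → U → C → P → Q → A → Base costs 68 (by enumerating all 60 distinct tours).
Excess = 77 − 68 = 9.

Excess over optimum: 9 miles.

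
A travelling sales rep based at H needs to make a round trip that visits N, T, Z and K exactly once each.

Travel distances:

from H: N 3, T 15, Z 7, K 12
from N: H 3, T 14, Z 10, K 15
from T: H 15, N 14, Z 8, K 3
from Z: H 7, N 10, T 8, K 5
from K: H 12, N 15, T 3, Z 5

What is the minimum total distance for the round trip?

32 — the shortest possible round trip.

H - N - T - Z - K - H: 3+14+8+5+12 = 42
H - N - T - K - Z - H: 3+14+3+5+7 = 32
H - N - Z - T - K - H: 3+10+8+3+12 = 36
H - N - Z - K - T - H: 3+10+5+3+15 = 36
H - N - K - T - Z - H: 3+15+3+8+7 = 36
H - N - K - Z - T - H: 3+15+5+8+15 = 46
H - T - N - Z - K - H: 15+14+10+5+12 = 56
H - T - N - K - Z - H: 15+14+15+5+7 = 56
H - T - Z - N - K - H: 15+8+10+15+12 = 60
H - T - K - N - Z - H: 15+3+15+10+7 = 50
H - Z - N - T - K - H: 7+10+14+3+12 = 46
H - Z - T - N - K - H: 7+8+14+15+12 = 56
The minimum is 32.
One optimal route: H → N → T → K → Z → H (or its reverse).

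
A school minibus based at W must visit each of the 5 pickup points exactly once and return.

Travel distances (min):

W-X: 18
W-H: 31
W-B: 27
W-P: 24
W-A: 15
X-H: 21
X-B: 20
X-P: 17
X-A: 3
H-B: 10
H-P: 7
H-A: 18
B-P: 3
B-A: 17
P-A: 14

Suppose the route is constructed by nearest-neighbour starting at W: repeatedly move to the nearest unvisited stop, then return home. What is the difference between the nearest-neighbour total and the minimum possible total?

Excess over optimum: 3 min.

From W: A=15, X=18, P=24, B=27, H=31 → choose A (15).
From A: X=3, P=14, B=17, H=18 → choose X (3).
From X: P=17, B=20, H=21 → choose P (17).
From P: B=3, H=7 → choose B (3).
From B: H=10 → choose H (10).
NN route W → A → X → P → B → H → W costs 79.
Optimal: W → X → A → H → B → P → W costs 76 (by enumerating all 60 distinct tours).
Excess = 79 − 76 = 3.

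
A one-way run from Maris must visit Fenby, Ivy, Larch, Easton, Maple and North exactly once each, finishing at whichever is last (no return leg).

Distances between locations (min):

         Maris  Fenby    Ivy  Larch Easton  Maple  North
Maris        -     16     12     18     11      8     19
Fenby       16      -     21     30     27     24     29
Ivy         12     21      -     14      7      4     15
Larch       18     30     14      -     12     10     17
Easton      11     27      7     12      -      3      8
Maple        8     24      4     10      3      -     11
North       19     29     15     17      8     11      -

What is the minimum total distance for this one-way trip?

69 min — the minimum one-way total.

There are 6! = 720 possible orderings.
Maris → Fenby → Ivy → Larch → Easton → Maple → North: 16+21+14+12+3+11 = 77
Maris → Fenby → Ivy → Larch → Easton → North → Maple: 16+21+14+12+8+11 = 82
Maris → Fenby → Ivy → Larch → Maple → Easton → North: 16+21+14+10+3+8 = 72
Maris → Fenby → Ivy → Larch → Maple → North → Easton: 16+21+14+10+11+8 = 80
Maris → Fenby → Ivy → Larch → North → Easton → Maple: 16+21+14+17+8+3 = 79
Maris → Fenby → Ivy → Larch → North → Maple → Easton: 16+21+14+17+11+3 = 82
Maris → Fenby → Ivy → Easton → Larch → Maple → North: 16+21+7+12+10+11 = 77
Maris → Fenby → Ivy → Easton → Larch → North → Maple: 16+21+7+12+17+11 = 84
… (712 more)
Maris → Fenby → Ivy → Maple → Easton → North → Larch: 16+21+4+3+8+17 = 69  ← best
The minimum is 69.
One shortest path: Maris → Fenby → Ivy → Maple → Easton → North → Larch.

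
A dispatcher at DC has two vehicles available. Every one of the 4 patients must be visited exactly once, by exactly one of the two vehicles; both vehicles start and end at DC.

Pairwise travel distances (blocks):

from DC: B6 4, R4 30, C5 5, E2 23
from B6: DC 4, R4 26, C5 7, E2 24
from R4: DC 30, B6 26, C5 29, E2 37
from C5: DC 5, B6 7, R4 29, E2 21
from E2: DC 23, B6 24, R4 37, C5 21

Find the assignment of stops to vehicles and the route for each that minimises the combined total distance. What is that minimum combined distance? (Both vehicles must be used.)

There are 2^3 − 1 = 7 ways to divide the 4 stops into two non-empty groups. For each, the best each vehicle can do is its own shortest tour through its group:
  {B6} + {R4, C5, E2}: 8 + 93 = 101
  {R4} + {B6, C5, E2}: 60 + 54 = 114
  {B6, R4} + {C5, E2}: 60 + 49 = 109
  {C5} + {B6, R4, E2}: 10 + 90 = 100
  {B6, C5} + {R4, E2}: 16 + 90 = 106
  {R4, C5} + {B6, E2}: 64 + 51 = 115
  … (7 splits in total)
Best: vehicle 1 DC → C5 → DC = 10; vehicle 2 DC → B6 → R4 → E2 → DC = 90; combined 100.

Minimum combined distance: 100 blocks.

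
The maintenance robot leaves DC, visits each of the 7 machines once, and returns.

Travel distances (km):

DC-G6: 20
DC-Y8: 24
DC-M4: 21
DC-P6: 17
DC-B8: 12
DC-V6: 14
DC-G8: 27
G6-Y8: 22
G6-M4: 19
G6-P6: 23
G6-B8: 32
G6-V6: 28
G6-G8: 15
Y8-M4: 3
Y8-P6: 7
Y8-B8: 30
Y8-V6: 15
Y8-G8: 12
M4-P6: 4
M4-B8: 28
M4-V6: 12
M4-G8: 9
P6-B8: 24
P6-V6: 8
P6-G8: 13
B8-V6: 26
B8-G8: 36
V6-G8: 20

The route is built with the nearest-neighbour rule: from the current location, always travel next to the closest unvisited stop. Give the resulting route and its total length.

112 km along DC → B8 → P6 → M4 → Y8 → G8 → G6 → V6 → DC.

At DC the remaining stops are B8 12, V6 14, P6 17, G6 20, M4 21, Y8 24, G8 27; go to B8.
At B8 the remaining stops are P6 24, V6 26, M4 28, Y8 30, G6 32, G8 36; go to P6.
At P6 the remaining stops are M4 4, Y8 7, V6 8, G8 13, G6 23; go to M4.
At M4 the remaining stops are Y8 3, G8 9, V6 12, G6 19; go to Y8.
At Y8 the remaining stops are G8 12, V6 15, G6 22; go to G8.
At G8 the remaining stops are G6 15, V6 20; go to G6.
At G6 the remaining stops are V6 28; go to V6.
Return V6→DC: 14.
Total = 12 + 24 + 4 + 3 + 12 + 15 + 28 + 14 = 112.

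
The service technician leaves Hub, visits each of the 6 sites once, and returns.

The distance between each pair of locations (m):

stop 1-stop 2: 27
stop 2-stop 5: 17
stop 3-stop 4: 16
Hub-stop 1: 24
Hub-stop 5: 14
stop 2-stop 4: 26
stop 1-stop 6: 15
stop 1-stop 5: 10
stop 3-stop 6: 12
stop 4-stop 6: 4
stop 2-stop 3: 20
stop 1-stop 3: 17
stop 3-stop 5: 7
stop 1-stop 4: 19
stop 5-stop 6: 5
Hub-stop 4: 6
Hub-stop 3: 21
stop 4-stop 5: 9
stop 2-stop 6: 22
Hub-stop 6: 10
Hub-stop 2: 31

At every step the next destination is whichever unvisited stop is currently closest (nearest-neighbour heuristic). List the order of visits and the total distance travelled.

97 m along Hub → stop 4 → stop 6 → stop 5 → stop 3 → stop 1 → stop 2 → Hub.

Hub → [stop 4:6 / stop 6:10 / stop 5:14 / stop 3:21 / stop 1:24 / stop 2:31] → stop 4 (6)
stop 4 → [stop 6:4 / stop 5:9 / stop 3:16 / stop 1:19 / stop 2:26] → stop 6 (4)
stop 6 → [stop 5:5 / stop 3:12 / stop 1:15 / stop 2:22] → stop 5 (5)
stop 5 → [stop 3:7 / stop 1:10 / stop 2:17] → stop 3 (7)
stop 3 → [stop 1:17 / stop 2:20] → stop 1 (17)
stop 1 → [stop 2:27] → stop 2 (27)
Return stop 2→Hub: 31.
Total = 6 + 4 + 5 + 7 + 17 + 27 + 31 = 97.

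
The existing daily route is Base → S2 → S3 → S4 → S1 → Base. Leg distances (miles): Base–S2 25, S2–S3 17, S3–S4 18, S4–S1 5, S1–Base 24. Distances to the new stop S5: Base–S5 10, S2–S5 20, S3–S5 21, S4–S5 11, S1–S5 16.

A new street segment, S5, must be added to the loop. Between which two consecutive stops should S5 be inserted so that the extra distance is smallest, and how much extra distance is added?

Adding 2 miles by placing S5 on the S1–Base leg.

Insertion cost between consecutive stops i–j is d(i,S5) + d(S5,j) − d(i,j):
  between Base and S2: 10 + 20 − 25 = 5
  between S2 and S3: 20 + 21 − 17 = 24
  between S3 and S4: 21 + 11 − 18 = 14
  between S4 and S1: 11 + 16 − 5 = 22
  between S1 and Base: 16 + 10 − 24 = 2
Cheapest insertion is between S1 and Base, adding 2.
New total = 89 + 2 = 91.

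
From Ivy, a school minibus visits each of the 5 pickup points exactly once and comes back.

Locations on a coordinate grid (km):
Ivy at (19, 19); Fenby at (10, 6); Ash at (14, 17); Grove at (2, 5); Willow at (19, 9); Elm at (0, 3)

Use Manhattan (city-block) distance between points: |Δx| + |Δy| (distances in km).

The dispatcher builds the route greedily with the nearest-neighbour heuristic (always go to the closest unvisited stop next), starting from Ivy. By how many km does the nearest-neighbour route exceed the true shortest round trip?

Ivy: Ash=7, Willow=10, Fenby=22, Grove=31, Elm=35 ⇒ Ash
Ash: Willow=13, Fenby=15, Grove=24, Elm=28 ⇒ Willow
Willow: Fenby=12, Grove=21, Elm=25 ⇒ Fenby
Fenby: Grove=9, Elm=13 ⇒ Grove
Grove: Elm=4 ⇒ Elm
NN route Ivy → Ash → Willow → Fenby → Grove → Elm → Ivy costs 80.
Optimal: Ivy → Ash → Fenby → Grove → Elm → Willow → Ivy costs 70 (by enumerating all 60 distinct tours).
Excess = 80 − 70 = 10.

The nearest-neighbour route is 10 km longer than optimal.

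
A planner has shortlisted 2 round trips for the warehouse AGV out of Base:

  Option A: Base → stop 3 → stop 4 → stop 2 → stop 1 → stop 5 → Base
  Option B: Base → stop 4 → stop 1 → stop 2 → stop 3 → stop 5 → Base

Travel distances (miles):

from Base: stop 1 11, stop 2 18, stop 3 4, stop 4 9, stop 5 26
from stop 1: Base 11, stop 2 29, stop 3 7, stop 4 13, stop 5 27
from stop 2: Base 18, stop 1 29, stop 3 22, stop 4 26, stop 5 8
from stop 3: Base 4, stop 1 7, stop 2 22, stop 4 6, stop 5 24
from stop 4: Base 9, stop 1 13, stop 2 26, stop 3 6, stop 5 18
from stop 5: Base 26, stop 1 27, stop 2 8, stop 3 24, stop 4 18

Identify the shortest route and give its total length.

Option A: 4 + 6 + 26 + 29 + 27 + 26 = 118
Option B: 9 + 13 + 29 + 22 + 24 + 26 = 123

118 miles — Option A is the shortest.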